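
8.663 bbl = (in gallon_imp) 303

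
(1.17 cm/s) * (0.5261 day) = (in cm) 5.318e+04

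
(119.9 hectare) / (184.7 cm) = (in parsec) 2.104e-11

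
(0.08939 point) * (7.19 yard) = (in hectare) 2.073e-08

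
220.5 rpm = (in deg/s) 1323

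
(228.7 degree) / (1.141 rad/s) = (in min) 0.05831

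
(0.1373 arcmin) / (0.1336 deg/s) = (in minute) 0.0002855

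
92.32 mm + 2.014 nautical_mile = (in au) 2.493e-08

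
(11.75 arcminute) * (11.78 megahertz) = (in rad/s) 4.026e+04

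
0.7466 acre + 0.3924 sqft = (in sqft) 3.252e+04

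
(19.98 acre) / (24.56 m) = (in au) 2.201e-08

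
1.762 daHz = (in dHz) 176.2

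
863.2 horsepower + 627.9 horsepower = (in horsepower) 1491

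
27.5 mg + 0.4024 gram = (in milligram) 429.9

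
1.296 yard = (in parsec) 3.841e-17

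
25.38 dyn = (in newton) 0.0002538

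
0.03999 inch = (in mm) 1.016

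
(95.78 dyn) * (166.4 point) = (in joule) 5.622e-05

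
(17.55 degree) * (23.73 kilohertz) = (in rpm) 6.941e+04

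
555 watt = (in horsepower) 0.7443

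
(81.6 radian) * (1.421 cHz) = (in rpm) 11.07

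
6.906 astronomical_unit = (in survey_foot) 3.39e+12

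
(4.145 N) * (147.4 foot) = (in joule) 186.2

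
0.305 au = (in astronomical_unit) 0.305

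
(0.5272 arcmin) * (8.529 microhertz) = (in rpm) 1.249e-08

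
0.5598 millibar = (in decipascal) 559.8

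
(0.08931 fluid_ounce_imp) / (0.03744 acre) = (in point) 4.747e-05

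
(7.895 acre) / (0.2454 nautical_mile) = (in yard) 76.88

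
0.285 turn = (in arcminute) 6156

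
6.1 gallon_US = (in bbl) 0.1452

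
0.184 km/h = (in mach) 0.0001501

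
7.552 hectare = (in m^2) 7.552e+04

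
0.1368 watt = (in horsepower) 0.0001835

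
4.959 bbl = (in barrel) 4.959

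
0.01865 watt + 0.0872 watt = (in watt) 0.1058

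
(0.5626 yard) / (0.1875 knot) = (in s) 5.333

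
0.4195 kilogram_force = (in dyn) 4.114e+05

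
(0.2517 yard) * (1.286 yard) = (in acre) 6.688e-05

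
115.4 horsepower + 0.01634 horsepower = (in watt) 8.607e+04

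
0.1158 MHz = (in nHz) 1.158e+14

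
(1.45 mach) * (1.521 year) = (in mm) 2.368e+13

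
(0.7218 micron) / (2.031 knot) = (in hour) 1.919e-10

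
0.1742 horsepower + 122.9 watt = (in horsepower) 0.339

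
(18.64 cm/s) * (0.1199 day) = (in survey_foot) 6335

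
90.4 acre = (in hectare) 36.58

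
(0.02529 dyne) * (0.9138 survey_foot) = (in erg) 0.7044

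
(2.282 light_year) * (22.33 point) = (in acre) 4.203e+10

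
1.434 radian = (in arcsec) 2.958e+05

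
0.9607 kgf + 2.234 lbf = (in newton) 19.36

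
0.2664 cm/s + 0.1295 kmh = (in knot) 0.0751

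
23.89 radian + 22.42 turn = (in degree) 9440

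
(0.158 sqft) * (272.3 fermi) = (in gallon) 1.056e-12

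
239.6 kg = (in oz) 8452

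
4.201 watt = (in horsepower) 0.005634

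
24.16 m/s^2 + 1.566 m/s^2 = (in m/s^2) 25.73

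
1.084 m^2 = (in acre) 0.0002679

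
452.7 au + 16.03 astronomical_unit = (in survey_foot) 2.301e+14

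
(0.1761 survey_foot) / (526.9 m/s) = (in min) 1.698e-06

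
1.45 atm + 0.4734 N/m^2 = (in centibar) 146.9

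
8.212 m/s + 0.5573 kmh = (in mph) 18.72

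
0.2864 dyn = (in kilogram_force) 2.92e-07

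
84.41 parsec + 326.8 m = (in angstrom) 2.605e+28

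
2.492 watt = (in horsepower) 0.003342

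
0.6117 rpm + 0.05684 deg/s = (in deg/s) 3.727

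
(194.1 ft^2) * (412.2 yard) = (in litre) 6.797e+06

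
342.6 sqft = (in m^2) 31.83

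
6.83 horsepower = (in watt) 5093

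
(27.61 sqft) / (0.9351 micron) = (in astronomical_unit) 1.834e-05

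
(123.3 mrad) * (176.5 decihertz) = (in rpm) 20.78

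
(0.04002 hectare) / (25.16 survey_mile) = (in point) 28.02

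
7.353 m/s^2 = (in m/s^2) 7.353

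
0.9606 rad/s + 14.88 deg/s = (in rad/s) 1.22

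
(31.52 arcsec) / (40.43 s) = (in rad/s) 3.78e-06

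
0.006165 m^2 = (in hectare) 6.165e-07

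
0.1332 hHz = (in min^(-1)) 799.2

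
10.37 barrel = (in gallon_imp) 362.7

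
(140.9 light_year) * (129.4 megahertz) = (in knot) 3.353e+26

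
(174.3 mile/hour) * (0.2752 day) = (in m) 1.853e+06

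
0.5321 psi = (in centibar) 3.669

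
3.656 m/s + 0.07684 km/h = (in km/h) 13.24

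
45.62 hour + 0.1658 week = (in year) 0.008387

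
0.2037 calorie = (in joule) 0.8523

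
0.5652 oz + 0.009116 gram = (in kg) 0.01603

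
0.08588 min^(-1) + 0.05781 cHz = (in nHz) 2.009e+06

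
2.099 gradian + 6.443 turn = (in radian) 40.52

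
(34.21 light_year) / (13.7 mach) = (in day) 8.03e+08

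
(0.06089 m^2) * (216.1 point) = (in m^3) 0.004642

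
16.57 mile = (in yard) 2.916e+04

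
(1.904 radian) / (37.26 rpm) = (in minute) 0.008133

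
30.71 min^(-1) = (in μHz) 5.118e+05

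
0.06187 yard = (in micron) 5.657e+04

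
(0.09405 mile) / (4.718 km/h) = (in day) 0.001337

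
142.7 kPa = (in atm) 1.408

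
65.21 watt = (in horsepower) 0.08745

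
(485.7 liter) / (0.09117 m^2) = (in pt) 1.51e+04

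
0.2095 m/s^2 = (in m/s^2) 0.2095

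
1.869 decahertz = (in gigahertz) 1.869e-08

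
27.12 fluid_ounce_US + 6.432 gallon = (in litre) 25.15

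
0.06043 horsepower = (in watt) 45.06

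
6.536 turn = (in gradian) 2614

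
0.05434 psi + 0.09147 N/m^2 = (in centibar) 0.3748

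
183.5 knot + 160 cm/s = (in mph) 214.7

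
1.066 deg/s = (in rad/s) 0.01861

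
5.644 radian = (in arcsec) 1.164e+06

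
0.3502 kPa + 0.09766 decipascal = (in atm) 0.003456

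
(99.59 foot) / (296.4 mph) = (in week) 3.788e-07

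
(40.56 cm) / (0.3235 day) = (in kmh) 5.224e-05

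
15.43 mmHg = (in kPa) 2.057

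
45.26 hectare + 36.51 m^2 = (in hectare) 45.26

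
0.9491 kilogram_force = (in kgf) 0.9491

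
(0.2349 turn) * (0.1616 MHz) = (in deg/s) 1.367e+07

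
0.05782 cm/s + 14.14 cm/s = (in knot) 0.276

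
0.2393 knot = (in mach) 0.0003615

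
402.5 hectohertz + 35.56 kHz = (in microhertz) 7.581e+10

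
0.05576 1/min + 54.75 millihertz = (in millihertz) 55.68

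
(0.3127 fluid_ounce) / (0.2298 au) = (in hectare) 2.69e-20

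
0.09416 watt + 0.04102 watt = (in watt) 0.1352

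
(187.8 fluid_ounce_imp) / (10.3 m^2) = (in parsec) 1.679e-20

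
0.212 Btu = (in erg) 2.237e+09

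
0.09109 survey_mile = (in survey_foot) 481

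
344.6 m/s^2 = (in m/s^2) 344.6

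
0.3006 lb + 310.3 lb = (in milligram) 1.409e+08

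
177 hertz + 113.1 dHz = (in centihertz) 1.883e+04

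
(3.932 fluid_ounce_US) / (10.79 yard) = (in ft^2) 0.0001269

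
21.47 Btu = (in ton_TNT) 5.414e-06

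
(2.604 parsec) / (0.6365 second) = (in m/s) 1.262e+17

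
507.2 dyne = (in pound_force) 0.00114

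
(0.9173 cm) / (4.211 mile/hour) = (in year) 1.545e-10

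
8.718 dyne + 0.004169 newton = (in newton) 0.004256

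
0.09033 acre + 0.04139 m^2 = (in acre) 0.09034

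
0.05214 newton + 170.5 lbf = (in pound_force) 170.5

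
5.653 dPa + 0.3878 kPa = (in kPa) 0.3884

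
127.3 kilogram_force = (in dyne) 1.248e+08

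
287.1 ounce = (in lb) 17.94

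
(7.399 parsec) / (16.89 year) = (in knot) 8.332e+08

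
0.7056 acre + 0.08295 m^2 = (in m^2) 2856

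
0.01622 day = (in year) 4.444e-05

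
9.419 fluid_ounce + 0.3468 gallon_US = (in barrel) 0.01001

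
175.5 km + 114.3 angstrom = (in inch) 6.909e+06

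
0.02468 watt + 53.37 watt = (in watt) 53.39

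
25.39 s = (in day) 0.0002939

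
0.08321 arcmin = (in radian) 2.42e-05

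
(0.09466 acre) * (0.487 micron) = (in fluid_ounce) 6.308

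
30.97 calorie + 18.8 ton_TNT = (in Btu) 7.455e+07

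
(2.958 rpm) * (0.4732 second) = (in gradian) 9.332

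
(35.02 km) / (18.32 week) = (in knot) 0.006144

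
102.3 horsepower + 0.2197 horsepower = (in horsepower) 102.5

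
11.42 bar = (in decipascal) 1.142e+07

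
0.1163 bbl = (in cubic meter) 0.01849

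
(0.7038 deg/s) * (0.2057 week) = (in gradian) 9.729e+04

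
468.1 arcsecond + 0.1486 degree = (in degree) 0.2786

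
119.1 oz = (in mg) 3.376e+06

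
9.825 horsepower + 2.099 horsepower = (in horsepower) 11.92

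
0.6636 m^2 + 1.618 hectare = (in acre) 3.998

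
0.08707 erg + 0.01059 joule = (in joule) 0.01059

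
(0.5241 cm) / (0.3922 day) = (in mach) 4.542e-10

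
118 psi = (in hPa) 8136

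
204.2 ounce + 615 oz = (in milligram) 2.322e+07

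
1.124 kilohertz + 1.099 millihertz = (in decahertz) 112.4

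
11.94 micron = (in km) 1.194e-08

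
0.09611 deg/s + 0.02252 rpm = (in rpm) 0.03854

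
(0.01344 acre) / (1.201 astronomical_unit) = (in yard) 3.311e-10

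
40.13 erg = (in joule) 4.013e-06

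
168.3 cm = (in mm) 1683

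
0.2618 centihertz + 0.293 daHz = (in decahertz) 0.2933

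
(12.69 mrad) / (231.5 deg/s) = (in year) 9.959e-11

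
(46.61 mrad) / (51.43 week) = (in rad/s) 1.498e-09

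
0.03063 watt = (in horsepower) 4.108e-05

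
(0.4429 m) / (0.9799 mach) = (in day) 1.536e-08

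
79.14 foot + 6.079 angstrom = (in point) 6.838e+04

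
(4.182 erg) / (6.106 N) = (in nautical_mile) 3.698e-11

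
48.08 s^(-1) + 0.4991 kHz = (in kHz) 0.5472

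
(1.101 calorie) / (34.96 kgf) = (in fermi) 1.344e+13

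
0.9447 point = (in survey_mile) 2.071e-07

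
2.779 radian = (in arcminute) 9553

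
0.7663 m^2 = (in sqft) 8.248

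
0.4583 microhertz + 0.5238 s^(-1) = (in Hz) 0.5238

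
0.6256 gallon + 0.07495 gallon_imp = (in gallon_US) 0.7156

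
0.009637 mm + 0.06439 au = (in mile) 5.985e+06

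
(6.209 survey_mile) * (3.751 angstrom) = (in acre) 9.262e-10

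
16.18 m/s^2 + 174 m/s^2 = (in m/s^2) 190.2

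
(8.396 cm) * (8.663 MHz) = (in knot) 1.414e+06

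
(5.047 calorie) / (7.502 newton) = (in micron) 2.815e+06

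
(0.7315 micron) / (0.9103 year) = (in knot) 4.953e-14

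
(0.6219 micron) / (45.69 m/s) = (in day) 1.575e-13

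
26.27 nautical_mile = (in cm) 4.865e+06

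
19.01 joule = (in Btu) 0.01802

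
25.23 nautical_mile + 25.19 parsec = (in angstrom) 7.773e+27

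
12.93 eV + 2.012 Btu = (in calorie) 507.4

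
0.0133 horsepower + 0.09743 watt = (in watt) 10.02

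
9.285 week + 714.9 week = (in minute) 7.3e+06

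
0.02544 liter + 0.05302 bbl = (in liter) 8.455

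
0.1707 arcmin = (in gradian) 0.003161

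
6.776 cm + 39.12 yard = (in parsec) 1.161e-15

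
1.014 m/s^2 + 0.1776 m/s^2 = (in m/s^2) 1.192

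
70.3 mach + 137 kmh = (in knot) 4.66e+04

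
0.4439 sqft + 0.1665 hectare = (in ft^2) 1.792e+04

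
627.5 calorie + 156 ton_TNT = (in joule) 6.527e+11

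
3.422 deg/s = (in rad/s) 0.05973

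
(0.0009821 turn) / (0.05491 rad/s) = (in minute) 0.001873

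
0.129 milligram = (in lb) 2.844e-07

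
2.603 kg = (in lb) 5.739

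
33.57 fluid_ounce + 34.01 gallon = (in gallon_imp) 28.54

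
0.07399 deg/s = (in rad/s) 0.001291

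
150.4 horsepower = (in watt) 1.122e+05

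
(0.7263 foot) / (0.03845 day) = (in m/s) 6.664e-05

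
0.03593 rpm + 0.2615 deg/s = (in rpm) 0.07951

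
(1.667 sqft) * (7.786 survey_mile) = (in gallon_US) 5.126e+05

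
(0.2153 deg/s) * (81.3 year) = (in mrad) 9.634e+09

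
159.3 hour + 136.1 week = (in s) 8.289e+07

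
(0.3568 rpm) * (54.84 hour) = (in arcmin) 2.536e+07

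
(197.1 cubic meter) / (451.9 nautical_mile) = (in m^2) 0.0002355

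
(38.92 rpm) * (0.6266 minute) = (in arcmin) 5.268e+05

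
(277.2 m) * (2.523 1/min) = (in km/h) 41.96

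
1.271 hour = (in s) 4576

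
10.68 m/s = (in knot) 20.76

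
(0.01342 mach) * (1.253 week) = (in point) 9.816e+09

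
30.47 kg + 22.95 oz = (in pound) 68.61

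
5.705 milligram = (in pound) 1.258e-05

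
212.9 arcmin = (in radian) 0.06193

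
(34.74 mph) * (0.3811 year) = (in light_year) 1.973e-08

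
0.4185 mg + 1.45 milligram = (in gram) 0.001868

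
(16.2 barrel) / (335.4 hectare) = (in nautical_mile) 4.146e-10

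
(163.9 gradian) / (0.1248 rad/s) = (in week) 3.411e-05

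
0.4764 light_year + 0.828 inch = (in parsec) 0.1461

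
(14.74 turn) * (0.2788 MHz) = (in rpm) 2.466e+08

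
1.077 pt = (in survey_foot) 0.001247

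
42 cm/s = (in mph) 0.9395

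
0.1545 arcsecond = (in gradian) 4.769e-05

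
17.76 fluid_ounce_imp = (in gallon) 0.1333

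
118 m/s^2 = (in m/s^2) 118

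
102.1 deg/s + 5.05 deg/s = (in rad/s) 1.87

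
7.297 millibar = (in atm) 0.007202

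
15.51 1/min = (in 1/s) 0.2585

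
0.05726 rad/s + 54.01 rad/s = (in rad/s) 54.07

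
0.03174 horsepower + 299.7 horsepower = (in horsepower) 299.7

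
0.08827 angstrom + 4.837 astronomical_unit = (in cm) 7.236e+13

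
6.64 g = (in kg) 0.00664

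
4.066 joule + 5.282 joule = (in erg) 9.348e+07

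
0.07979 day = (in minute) 114.9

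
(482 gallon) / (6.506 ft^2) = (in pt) 8557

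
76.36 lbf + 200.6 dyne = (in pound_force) 76.36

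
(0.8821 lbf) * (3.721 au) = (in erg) 2.184e+19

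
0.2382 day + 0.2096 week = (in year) 0.004672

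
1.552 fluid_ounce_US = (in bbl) 0.0002887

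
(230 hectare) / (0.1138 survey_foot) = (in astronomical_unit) 0.0004432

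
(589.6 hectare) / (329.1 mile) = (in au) 7.441e-11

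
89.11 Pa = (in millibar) 0.8911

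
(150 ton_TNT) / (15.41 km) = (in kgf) 4.153e+06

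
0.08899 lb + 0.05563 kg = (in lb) 0.2116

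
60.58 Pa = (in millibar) 0.6058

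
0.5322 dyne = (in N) 5.322e-06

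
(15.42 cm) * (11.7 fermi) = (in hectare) 1.804e-19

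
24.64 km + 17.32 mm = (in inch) 9.701e+05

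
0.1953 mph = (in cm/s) 8.731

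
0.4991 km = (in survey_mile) 0.3101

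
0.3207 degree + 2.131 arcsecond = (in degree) 0.3213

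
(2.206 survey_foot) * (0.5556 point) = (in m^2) 0.0001318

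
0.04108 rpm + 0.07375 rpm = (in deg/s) 0.689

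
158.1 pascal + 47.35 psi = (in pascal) 3.266e+05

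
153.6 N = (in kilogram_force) 15.66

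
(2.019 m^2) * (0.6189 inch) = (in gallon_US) 8.385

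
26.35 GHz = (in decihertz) 2.635e+11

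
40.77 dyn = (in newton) 0.0004077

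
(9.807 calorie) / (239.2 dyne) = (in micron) 1.715e+10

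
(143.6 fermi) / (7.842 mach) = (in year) 1.705e-24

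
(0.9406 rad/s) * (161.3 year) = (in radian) 4.785e+09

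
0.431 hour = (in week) 0.002565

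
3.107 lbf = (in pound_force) 3.107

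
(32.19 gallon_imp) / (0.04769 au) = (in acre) 5.069e-15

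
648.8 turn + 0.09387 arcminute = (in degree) 2.336e+05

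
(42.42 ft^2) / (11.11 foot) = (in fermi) 1.164e+15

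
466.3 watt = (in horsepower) 0.6253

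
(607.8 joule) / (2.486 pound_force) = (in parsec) 1.781e-15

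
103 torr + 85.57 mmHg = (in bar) 0.2514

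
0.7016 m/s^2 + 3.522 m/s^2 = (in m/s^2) 4.224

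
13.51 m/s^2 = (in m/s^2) 13.51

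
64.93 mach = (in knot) 4.298e+04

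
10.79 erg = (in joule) 1.079e-06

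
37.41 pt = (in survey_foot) 0.0433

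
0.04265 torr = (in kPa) 0.005686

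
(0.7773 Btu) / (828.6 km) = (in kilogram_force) 0.0001009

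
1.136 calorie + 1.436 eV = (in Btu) 0.004505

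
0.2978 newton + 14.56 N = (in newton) 14.86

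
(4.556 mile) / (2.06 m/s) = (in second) 3559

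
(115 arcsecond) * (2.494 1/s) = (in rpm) 0.01328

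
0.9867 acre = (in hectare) 0.3993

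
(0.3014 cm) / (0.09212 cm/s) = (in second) 3.272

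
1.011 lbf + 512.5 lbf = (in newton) 2284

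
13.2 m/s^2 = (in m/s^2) 13.2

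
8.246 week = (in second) 4.987e+06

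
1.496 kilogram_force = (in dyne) 1.467e+06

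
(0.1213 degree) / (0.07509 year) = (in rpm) 8.537e-09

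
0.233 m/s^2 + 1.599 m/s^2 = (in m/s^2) 1.832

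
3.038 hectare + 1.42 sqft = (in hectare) 3.038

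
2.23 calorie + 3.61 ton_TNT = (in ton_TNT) 3.61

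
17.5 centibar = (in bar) 0.175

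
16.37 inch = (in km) 0.0004158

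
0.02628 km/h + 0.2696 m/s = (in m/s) 0.2769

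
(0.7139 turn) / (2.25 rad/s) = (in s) 1.994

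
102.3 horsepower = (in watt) 7.629e+04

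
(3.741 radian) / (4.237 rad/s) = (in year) 2.8e-08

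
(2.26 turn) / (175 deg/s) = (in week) 7.687e-06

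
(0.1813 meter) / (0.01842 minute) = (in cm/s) 16.4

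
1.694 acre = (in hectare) 0.6855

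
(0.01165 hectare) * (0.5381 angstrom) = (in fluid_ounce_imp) 0.0002206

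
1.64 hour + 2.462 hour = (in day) 0.1709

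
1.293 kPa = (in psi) 0.1875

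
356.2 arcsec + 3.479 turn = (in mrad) 2.186e+04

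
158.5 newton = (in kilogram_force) 16.16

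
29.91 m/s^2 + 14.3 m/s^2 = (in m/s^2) 44.21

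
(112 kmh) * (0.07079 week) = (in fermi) 1.332e+21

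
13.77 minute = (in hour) 0.2295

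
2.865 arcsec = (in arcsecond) 2.865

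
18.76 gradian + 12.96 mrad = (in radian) 0.3076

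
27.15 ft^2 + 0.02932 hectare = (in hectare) 0.02957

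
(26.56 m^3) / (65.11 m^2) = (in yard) 0.4461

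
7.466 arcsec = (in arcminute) 0.1244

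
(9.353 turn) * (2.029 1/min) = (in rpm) 18.98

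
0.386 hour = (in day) 0.01608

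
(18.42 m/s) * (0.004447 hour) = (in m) 294.9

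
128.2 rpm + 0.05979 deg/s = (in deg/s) 769.3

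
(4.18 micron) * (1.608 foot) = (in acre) 5.062e-10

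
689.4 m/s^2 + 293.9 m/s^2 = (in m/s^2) 983.3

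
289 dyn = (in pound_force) 0.0006497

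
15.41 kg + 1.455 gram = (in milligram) 1.541e+07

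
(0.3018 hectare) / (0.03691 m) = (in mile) 50.81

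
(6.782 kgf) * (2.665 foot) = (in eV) 3.372e+20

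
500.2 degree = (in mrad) 8730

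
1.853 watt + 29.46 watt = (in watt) 31.31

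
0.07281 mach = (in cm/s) 2479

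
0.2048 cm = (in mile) 1.273e-06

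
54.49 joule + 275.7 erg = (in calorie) 13.02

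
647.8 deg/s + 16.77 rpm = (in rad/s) 13.06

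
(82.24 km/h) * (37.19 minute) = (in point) 1.445e+08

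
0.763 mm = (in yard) 0.0008344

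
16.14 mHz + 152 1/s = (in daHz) 15.2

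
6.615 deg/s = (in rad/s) 0.1155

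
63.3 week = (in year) 1.214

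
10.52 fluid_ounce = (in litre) 0.3111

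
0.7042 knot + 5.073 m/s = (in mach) 0.01596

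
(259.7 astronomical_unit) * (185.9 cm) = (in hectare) 7.222e+09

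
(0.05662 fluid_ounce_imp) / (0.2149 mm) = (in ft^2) 0.08058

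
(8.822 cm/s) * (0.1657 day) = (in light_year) 1.335e-13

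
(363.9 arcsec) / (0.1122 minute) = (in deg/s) 0.01502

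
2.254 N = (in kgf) 0.2298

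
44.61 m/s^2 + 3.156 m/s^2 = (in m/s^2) 47.77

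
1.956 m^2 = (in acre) 0.0004833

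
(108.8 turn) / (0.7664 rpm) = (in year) 0.0002701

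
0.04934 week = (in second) 2.984e+04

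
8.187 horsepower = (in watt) 6105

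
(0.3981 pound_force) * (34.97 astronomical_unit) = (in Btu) 8.781e+09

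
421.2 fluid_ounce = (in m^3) 0.01246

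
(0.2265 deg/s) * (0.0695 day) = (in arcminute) 8.161e+04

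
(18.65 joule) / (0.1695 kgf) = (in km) 0.01122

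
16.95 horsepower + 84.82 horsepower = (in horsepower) 101.8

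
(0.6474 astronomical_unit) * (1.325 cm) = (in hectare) 1.283e+05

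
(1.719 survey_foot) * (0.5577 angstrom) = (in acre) 7.221e-15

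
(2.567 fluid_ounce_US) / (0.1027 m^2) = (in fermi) 7.392e+11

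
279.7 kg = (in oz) 9866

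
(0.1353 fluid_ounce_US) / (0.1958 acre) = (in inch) 1.988e-07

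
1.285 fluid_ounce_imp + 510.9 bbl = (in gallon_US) 2.146e+04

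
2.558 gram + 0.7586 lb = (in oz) 12.23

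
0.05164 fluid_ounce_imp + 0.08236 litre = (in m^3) 8.383e-05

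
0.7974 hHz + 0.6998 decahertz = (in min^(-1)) 5204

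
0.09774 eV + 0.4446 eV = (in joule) 8.689e-20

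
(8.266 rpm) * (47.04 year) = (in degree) 7.357e+10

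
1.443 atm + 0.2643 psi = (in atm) 1.461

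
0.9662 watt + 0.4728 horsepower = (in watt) 353.5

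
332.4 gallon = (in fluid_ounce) 4.255e+04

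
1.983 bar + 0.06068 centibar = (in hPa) 1984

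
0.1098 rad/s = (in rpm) 1.049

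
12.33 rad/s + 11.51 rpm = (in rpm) 129.3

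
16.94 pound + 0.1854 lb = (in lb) 17.13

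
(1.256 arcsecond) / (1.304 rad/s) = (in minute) 7.783e-08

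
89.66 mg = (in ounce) 0.003163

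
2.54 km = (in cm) 2.54e+05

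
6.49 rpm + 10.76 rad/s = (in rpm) 109.2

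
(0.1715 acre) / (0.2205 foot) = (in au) 6.903e-08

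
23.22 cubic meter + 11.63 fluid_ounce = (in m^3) 23.22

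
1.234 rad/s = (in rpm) 11.78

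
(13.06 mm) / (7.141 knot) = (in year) 1.127e-10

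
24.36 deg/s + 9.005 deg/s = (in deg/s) 33.36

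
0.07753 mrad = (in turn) 1.234e-05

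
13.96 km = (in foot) 4.58e+04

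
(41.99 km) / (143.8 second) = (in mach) 0.8576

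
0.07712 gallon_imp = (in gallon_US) 0.09262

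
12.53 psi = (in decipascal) 8.639e+05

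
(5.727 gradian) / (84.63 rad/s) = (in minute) 1.772e-05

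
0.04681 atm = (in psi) 0.6879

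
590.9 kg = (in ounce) 2.084e+04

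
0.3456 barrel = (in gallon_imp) 12.09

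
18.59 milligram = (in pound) 4.098e-05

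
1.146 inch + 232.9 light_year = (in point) 6.246e+21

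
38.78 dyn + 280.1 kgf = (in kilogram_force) 280.1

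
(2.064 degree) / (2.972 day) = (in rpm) 1.34e-06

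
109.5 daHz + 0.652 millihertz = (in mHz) 1.095e+06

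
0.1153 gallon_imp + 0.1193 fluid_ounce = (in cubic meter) 0.0005277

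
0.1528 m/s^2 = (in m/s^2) 0.1528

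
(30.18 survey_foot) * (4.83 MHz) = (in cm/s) 4.443e+09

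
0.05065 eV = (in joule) 8.115e-21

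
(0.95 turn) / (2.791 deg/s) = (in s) 122.5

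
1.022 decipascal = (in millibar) 0.001022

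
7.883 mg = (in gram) 0.007883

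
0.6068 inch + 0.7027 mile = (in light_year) 1.195e-13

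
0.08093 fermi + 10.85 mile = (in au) 1.167e-07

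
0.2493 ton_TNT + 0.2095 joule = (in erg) 1.043e+16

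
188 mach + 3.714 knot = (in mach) 188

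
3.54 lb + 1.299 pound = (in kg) 2.195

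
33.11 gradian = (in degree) 29.8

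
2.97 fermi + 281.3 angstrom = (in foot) 9.229e-08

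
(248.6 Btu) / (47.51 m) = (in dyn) 5.521e+08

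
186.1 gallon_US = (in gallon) 186.1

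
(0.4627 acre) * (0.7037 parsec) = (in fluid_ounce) 1.375e+24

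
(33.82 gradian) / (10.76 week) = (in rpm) 7.795e-07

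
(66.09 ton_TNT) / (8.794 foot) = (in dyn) 1.032e+16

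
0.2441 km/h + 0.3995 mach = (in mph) 304.4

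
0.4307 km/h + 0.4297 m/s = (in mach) 0.001613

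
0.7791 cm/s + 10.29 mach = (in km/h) 1.261e+04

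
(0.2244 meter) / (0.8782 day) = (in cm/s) 0.0002957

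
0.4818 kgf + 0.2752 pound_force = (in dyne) 5.949e+05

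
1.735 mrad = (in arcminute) 5.964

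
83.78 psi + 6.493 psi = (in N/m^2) 6.224e+05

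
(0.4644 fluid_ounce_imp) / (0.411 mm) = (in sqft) 0.3456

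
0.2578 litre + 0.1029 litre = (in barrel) 0.002269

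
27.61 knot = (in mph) 31.77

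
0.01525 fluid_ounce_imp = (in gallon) 0.0001145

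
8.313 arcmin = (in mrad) 2.418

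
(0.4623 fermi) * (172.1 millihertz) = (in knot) 1.547e-16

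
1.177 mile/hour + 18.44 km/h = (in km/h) 20.33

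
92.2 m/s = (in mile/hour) 206.2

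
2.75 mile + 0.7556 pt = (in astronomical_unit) 2.958e-08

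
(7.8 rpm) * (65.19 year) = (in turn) 2.673e+08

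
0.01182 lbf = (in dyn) 5258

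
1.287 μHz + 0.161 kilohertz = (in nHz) 1.61e+11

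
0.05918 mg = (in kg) 5.918e-08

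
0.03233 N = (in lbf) 0.007268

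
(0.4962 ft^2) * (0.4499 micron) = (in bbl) 1.304e-07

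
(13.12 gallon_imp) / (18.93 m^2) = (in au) 2.106e-14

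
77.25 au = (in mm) 1.156e+16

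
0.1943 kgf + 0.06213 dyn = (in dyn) 1.905e+05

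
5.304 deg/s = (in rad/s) 0.09257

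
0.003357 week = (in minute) 33.84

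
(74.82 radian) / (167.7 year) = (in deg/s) 8.106e-07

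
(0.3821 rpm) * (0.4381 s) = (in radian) 0.01753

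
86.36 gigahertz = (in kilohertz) 8.636e+07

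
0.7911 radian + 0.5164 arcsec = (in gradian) 50.36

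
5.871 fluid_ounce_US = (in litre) 0.1736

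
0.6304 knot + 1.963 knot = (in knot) 2.593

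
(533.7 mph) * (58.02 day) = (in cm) 1.196e+11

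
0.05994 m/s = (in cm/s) 5.994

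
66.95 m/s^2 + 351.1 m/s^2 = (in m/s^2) 418.1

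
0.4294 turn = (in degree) 154.6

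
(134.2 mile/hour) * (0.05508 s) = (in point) 9367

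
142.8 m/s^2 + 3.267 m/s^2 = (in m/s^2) 146.1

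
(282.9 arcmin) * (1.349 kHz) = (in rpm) 1060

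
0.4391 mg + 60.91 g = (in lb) 0.1343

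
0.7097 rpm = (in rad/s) 0.07432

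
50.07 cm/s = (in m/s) 0.5007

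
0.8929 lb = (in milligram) 4.05e+05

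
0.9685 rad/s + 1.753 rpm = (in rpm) 11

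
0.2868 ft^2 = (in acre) 6.584e-06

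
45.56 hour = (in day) 1.898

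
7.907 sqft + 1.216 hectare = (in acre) 3.005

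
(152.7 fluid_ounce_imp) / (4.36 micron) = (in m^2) 995.1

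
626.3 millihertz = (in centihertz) 62.63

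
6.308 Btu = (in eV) 4.154e+22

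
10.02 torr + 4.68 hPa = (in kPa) 1.804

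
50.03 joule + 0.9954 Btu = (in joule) 1100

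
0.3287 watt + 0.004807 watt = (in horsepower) 0.0004472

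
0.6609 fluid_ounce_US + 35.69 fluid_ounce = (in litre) 1.075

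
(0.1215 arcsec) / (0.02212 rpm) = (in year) 8.064e-12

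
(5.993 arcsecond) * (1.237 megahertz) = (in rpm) 343.2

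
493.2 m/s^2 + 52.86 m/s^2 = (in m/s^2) 546.1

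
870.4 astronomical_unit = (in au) 870.4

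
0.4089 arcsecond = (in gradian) 0.0001262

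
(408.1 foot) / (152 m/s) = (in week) 1.353e-06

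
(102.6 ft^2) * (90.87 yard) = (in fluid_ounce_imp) 2.788e+07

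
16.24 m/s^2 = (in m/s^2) 16.24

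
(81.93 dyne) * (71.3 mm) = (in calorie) 1.396e-05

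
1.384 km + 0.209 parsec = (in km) 6.449e+12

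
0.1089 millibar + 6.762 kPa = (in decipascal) 6.773e+04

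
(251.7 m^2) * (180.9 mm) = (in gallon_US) 1.203e+04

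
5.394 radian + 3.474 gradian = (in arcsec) 1.124e+06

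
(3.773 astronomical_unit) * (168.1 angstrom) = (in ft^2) 1.021e+05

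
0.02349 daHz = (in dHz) 2.349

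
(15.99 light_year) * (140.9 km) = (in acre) 5.267e+18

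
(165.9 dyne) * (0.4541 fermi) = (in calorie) 1.801e-19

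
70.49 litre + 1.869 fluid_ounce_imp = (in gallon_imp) 15.52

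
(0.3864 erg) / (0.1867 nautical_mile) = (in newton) 1.118e-10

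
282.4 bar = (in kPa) 2.824e+04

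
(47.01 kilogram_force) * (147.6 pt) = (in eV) 1.498e+20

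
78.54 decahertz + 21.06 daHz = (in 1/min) 5.976e+04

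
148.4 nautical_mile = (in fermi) 2.748e+20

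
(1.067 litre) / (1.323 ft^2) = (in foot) 0.02848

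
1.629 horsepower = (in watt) 1215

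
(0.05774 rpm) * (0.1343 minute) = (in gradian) 3.102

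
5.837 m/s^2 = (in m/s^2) 5.837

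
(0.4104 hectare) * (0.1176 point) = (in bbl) 1.071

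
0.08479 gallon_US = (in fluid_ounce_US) 10.85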